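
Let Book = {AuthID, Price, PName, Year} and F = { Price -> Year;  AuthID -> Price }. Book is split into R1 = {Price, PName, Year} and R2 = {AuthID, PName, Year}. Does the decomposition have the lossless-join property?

Common attributes: R1 ∩ R2 = {PName, Year}.
No dependency enlarges {PName, Year}, so (PName, Year)⁺ = {PName, Year}.
The closure contains neither all of R1 = {Price, PName, Year} nor all of R2 = {AuthID, PName, Year}, so the common attributes are not a superkey of either fragment. The join is lossy.

No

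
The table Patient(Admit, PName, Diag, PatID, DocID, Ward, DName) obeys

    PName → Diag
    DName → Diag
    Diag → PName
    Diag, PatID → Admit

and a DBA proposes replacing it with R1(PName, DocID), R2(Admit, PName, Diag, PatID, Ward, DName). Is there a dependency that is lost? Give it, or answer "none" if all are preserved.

PName → Diag lies within R2.
DName → Diag lies within R2.
Diag → PName lies within R2.
Diag, PatID → Admit lies within R2.
Every dependency is enforceable on the fragments, so the decomposition is dependency-preserving.

none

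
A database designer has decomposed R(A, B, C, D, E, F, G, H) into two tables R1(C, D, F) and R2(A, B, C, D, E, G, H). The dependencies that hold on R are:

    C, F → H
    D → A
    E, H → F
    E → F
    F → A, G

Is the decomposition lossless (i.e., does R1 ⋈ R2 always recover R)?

Common attributes: R1 ∩ R2 = {C, D}.
Closure of {C, D}: D → A applies, adding A. So (C, D)⁺ = {A, C, D}.
The closure contains neither all of R1 = {C, D, F} nor all of R2 = {A, B, C, D, E, G, H}, so the common attributes are not a superkey of either fragment. The join is lossy.

No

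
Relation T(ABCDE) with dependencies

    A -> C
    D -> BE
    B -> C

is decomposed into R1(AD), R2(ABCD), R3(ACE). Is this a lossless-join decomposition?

Chase test. Columns are ABCDE; row i has aⱼ where attribute j ∈ Ri, else bᵢⱼ.
Initial tableau (one row per fragment):
  row 1: a1 b12 b13 a4 b15
  row 2: a1 a2 a3 a4 b25
  row 3: a1 b32 a3 b34 a5
Rows 1 and 2 agree on A; apply A→C and equate their C entries.
Rows 1 and 2 agree on D; apply D→BE and equate their BE entries.
No row becomes fully distinguished — the join is lossy.

No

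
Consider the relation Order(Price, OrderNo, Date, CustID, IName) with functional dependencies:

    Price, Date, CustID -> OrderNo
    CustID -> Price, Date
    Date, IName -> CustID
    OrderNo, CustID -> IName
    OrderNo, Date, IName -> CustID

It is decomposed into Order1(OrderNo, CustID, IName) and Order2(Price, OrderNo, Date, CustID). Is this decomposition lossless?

Common attributes: Order1 ∩ Order2 = {OrderNo, CustID}.
Closure of {OrderNo, CustID}: CustID → Price, Date applies, adding Price, Date; OrderNo, CustID → IName applies, adding IName. So (OrderNo, CustID)⁺ = {Price, OrderNo, Date, CustID, IName}.
This closure contains every attribute of Order1, so Order1 ∩ Order2 → Order1. The join is lossless.

Yes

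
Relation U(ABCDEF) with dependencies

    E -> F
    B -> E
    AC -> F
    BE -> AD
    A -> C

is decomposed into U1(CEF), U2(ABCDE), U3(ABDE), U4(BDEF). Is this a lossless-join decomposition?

Chase test. Columns are ABCDEF; row i has aⱼ where attribute j ∈ Ui, else bᵢⱼ.
Initial tableau (one row per fragment):
  row 1: b11 b12 a3 b14 a5 a6
  row 2: a1 a2 a3 a4 a5 b26
  row 3: a1 a2 b33 a4 a5 b36
  row 4: b41 a2 b43 a4 a5 a6
Rows 1 and 2 agree on E; apply E→F and equate their F entries.
Rows 1 and 3 agree on E; apply E→F and equate their F entries.
Rows 2 and 4 agree on BE; apply BE→AD and equate their AD entries.
Rows 2 and 3 agree on A; apply A→C and equate their C entries.
Rows 2 and 4 agree on A; apply A→C and equate their C entries.
Row 2 is now all distinguished symbols — the join is lossless.

Yes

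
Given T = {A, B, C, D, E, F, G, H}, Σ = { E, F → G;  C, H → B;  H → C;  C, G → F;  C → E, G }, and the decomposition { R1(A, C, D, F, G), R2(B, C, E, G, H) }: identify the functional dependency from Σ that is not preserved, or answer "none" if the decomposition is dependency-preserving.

Check E, F → G: no single fragment contains all of {E, F, G}, and the restricted closure of {E, F} across the fragments never reaches {G}.
C, H → B is preserved.
H → C is preserved.
C, G → F is preserved.
C → E, G is preserved.

E, F → G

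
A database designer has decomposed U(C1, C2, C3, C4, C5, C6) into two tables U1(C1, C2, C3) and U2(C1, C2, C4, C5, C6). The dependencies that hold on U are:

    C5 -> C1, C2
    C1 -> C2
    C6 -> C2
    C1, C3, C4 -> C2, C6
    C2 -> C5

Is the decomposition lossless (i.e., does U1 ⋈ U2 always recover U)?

Common attributes: U1 ∩ U2 = {C1, C2}.
Closure of {C1, C2}: C2 → C5 applies, adding C5. So (C1, C2)⁺ = {C1, C2, C5}.
The closure contains neither all of U1 = {C1, C2, C3} nor all of U2 = {C1, C2, C4, C5, C6}, so the common attributes are not a superkey of either fragment. The join is lossy.

No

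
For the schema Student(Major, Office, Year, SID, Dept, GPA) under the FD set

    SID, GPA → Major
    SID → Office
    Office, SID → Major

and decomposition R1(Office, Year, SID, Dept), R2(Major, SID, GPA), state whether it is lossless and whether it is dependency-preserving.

lossy but dependency-preserving

Lossless test: (SID)⁺ = {Major, Office, SID}, which is a superkey of neither fragment — lossy.
Dependency preservation: Office, SID → Major is not contained in any single fragment, but the restricted closure of its left-hand side across the fragments still reaches the right-hand side; the remaining FDs each lie inside some fragment. All dependencies are preserved.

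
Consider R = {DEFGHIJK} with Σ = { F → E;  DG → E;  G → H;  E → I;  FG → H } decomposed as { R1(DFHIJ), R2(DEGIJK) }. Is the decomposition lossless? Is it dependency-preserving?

lossy and not dependency-preserving

Lossless test: (DIJ)⁺ = {DIJ}, which is a superkey of neither fragment — lossy.
Dependency preservation: the restricted closure of {F} across the fragments never reaches {E}, so F → E cannot be enforced without a join — not preserved.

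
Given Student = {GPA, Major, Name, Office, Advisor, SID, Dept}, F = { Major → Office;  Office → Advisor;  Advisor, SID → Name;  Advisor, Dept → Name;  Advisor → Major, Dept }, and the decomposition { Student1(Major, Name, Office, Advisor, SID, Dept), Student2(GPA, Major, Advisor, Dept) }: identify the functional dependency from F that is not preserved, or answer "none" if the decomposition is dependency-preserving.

none

Major → Office lies within Student1.
Office → Advisor lies within Student1.
Advisor, SID → Name lies within Student1.
Advisor, Dept → Name lies within Student1.
Advisor → Major, Dept lies within Student1.
Every dependency is enforceable on the fragments, so the decomposition is dependency-preserving.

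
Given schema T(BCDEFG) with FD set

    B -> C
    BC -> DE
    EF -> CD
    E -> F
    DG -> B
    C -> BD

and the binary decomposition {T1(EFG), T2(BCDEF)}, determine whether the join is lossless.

Common attributes: T1 ∩ T2 = {EF}.
Closure of {EF}: EF → CD applies, adding CD; C → BD applies, adding B. So (EF)⁺ = {BCDEF}.
This closure contains every attribute of T2, so T1 ∩ T2 → T2. The join is lossless.

Yes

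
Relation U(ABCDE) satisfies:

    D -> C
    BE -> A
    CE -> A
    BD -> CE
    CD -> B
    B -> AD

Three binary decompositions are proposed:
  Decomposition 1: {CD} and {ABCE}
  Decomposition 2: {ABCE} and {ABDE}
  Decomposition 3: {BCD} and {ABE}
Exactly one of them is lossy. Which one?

Decomposition 1

Decomposition 1: common = {C}, closure = {C} → lossy.
Decomposition 2: common = {ABE}, closure = {ABCDE} → lossless.
Decomposition 3: common = {B}, closure = {ABCDE} → lossless.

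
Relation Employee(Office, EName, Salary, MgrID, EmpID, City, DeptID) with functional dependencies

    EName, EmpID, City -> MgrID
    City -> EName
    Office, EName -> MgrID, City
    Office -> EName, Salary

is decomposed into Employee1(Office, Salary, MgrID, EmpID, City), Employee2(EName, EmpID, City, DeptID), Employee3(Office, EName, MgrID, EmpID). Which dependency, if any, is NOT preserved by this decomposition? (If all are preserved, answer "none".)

none

EName, EmpID, City → MgrID: restricted closure across fragments reaches MgrID.
City → EName lies within Employee2.
Office, EName → MgrID, City: restricted closure across fragments reaches MgrID, City.
Office → EName, Salary: restricted closure across fragments reaches EName, Salary.
Every dependency is enforceable on the fragments, so the decomposition is dependency-preserving.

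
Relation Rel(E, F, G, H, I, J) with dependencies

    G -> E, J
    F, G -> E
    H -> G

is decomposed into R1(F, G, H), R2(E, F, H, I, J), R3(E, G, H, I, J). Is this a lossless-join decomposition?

Yes

Chase test. Columns are E, F, G, H, I, J; row i has aⱼ where attribute j ∈ Ri, else bᵢⱼ.
Initial tableau (one row per fragment):
  row 1: b11 a2 a3 a4 b15 b16
  row 2: a1 a2 b23 a4 a5 a6
  row 3: a1 b32 a3 a4 a5 a6
Rows 1 and 3 agree on G; apply G→E, J and equate their E, J entries.
Rows 1 and 2 agree on H; apply H→G and equate their G entries.
Row 2 is now all distinguished symbols — the join is lossless.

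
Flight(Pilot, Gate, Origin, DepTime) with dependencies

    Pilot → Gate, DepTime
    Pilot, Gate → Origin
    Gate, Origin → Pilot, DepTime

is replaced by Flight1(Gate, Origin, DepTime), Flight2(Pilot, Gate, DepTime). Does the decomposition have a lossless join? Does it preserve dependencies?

lossy and not dependency-preserving

Lossless test: (Gate, DepTime)⁺ = {Gate, DepTime}, which is a superkey of neither fragment — lossy.
Dependency preservation: the restricted closure of {Pilot, Gate} across the fragments never reaches {Origin}, so Pilot, Gate → Origin cannot be enforced without a join — not preserved.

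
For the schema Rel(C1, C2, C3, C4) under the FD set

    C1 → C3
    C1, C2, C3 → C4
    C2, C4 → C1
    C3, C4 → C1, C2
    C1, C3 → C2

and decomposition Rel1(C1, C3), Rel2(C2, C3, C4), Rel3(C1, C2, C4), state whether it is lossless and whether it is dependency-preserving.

Lossless test (chase): Rows 1 and 3 agree on C1; apply C1→C3 and equate their C3 entries. Rows 2 and 3 agree on C2, C4; apply C2, C4→C1 and equate their C1 entries. Rows 1 and 2 agree on C1, C3; apply C1, C3→C2 and equate their C2 entries. Rows 1 and 2 agree on C1, C2, C3; apply C1, C2, C3→C4 and equate their C4 entries. Row 1 is now all distinguished symbols — the join is lossless.
Dependency preservation: C1, C2, C3 → C4; C3, C4 → C1, C2; C1, C3 → C2 are not contained in any single fragment, but the restricted closure of each left-hand side across the fragments still reaches the right-hand side; the remaining FDs each lie inside some fragment. All dependencies are preserved.

lossless and dependency-preserving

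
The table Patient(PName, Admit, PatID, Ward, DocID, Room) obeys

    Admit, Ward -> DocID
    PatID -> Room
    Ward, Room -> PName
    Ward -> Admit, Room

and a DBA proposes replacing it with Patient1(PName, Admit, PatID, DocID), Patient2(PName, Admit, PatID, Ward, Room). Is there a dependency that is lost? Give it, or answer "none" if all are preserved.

Admit, Ward -> DocID

Check Admit, Ward → DocID: no single fragment contains all of {Admit, Ward, DocID}, and the restricted closure of {Admit, Ward} across the fragments never reaches {DocID}.
PatID → Room is preserved.
Ward, Room → PName is preserved.
Ward → Admit, Room is preserved.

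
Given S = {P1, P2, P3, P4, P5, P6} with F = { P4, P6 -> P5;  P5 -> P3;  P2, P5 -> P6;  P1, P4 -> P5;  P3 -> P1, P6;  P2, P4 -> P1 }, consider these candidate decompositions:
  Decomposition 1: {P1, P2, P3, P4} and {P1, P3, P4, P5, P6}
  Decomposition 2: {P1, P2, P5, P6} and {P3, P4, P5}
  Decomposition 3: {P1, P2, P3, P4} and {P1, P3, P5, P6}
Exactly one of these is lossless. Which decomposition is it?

Decomposition 1

Decomposition 1: common = {P1, P3, P4}, closure = {P1, P3, P4, P5, P6} → lossless.
Decomposition 2: common = {P5}, closure = {P1, P3, P5, P6} → lossy.
Decomposition 3: common = {P1, P3}, closure = {P1, P3, P6} → lossy.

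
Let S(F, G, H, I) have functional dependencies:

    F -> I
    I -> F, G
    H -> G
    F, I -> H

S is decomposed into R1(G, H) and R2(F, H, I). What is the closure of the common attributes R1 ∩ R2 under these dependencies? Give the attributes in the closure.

G, H

R1 ∩ R2 = {H}.
H → G applies, adding G
Closure: {G, H}.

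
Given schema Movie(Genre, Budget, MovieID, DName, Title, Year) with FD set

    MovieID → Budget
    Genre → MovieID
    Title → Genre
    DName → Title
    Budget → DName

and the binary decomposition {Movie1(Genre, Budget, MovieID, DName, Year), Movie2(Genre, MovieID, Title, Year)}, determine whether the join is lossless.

Yes

Common attributes: Movie1 ∩ Movie2 = {Genre, MovieID, Year}.
Closure of {Genre, MovieID, Year}: MovieID → Budget applies, adding Budget; Budget → DName applies, adding DName; DName → Title applies, adding Title. So (Genre, MovieID, Year)⁺ = {Genre, Budget, MovieID, DName, Title, Year}.
This closure contains every attribute of Movie1, so Movie1 ∩ Movie2 → Movie1. The join is lossless.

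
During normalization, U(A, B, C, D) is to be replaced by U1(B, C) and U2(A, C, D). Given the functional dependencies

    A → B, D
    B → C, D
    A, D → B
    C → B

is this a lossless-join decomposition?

Common attributes: U1 ∩ U2 = {C}.
Closure of {C}: C → B applies, adding B; B → C, D applies, adding D. So (C)⁺ = {B, C, D}.
This closure contains every attribute of U1, so U1 ∩ U2 → U1. The join is lossless.

Yes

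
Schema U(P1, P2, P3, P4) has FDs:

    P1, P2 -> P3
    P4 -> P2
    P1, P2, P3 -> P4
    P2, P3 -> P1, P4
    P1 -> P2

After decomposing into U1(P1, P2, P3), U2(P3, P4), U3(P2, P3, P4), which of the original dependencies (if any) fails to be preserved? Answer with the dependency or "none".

P1, P2 → P3 lies within U1.
P4 → P2 lies within U3.
P1, P2, P3 → P4: restricted closure across fragments reaches P4.
P2, P3 → P1, P4: restricted closure across fragments reaches P1, P4.
P1 → P2 lies within U1.
Every dependency is enforceable on the fragments, so the decomposition is dependency-preserving.

none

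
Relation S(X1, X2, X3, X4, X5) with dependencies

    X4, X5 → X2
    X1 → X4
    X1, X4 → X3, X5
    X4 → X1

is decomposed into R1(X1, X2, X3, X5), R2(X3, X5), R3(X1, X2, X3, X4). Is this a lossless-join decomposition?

Chase test. Columns are X1, X2, X3, X4, X5; row i has aⱼ where attribute j ∈ Ri, else bᵢⱼ.
Initial tableau (one row per fragment):
  row 1: a1 a2 a3 b14 a5
  row 2: b21 b22 a3 b24 a5
  row 3: a1 a2 a3 a4 b35
Rows 1 and 3 agree on X1; apply X1→X4 and equate their X4 entries.
Rows 1 and 3 agree on X1, X4; apply X1, X4→X3, X5 and equate their X3, X5 entries.
Row 1 is now all distinguished symbols — the join is lossless.

Yes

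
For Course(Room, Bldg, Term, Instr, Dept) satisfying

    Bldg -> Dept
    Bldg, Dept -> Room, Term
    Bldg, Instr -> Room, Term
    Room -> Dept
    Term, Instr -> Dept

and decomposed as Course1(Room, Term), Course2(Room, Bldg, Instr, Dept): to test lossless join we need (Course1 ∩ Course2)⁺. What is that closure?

Course1 ∩ Course2 = {Room}.
Room → Dept applies, adding Dept
Closure: {Room, Dept}.

Room, Dept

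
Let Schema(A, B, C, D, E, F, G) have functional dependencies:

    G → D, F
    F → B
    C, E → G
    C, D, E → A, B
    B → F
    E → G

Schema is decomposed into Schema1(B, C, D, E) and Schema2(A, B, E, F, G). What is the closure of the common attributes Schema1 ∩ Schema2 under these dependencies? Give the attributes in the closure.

B, D, E, F, G

Schema1 ∩ Schema2 = {B, E}.
B → F applies, adding F
E → G applies, adding G
G → D, F applies, adding D
Closure: {B, D, E, F, G}.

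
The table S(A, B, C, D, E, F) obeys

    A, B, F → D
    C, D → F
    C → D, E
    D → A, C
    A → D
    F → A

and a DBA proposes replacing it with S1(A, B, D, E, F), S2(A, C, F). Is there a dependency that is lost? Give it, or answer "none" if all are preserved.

none

A, B, F → D lies within S1.
C, D → F: restricted closure across fragments reaches F.
C → D, E: restricted closure across fragments reaches D, E.
D → A, C: restricted closure across fragments reaches A, C.
A → D lies within S1.
F → A lies within S1.
Every dependency is enforceable on the fragments, so the decomposition is dependency-preserving.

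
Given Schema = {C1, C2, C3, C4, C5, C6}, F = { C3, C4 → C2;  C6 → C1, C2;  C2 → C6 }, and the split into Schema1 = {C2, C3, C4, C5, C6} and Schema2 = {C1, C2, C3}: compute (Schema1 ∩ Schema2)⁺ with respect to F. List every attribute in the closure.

Schema1 ∩ Schema2 = {C2, C3}.
C2 → C6 applies, adding C6
C6 → C1, C2 applies, adding C1
Closure: {C1, C2, C3, C6}.

C1, C2, C3, C6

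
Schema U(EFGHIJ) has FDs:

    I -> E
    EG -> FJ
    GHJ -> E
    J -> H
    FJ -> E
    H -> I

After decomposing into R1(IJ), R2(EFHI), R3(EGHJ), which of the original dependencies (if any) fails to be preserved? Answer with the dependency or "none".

Check EG → FJ: no single fragment contains all of {EFGJ}, and the restricted closure of {EG} across the fragments never reaches {FJ}.
I → E is preserved.
GHJ → E is preserved.
J → H is preserved.
FJ → E is preserved.
H → I is preserved.

EG -> FJ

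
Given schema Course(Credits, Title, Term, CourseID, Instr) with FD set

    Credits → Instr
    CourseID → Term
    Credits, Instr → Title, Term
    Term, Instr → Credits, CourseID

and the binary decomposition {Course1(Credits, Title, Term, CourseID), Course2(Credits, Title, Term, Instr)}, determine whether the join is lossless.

Yes

Common attributes: Course1 ∩ Course2 = {Credits, Title, Term}.
Closure of {Credits, Title, Term}: Credits → Instr applies, adding Instr; Term, Instr → Credits, CourseID applies, adding CourseID. So (Credits, Title, Term)⁺ = {Credits, Title, Term, CourseID, Instr}.
This closure contains every attribute of Course1, so Course1 ∩ Course2 → Course1. The join is lossless.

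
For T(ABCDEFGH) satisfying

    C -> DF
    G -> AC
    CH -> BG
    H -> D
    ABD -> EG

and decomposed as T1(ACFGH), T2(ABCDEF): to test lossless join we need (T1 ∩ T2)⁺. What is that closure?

T1 ∩ T2 = {ACF}.
C → DF applies, adding D
Closure: {ACDF}.

ACDF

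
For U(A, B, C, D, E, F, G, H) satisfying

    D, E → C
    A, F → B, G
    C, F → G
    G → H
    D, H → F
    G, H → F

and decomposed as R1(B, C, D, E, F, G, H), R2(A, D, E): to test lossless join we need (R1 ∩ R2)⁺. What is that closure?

C, D, E

R1 ∩ R2 = {D, E}.
D, E → C applies, adding C
Closure: {C, D, E}.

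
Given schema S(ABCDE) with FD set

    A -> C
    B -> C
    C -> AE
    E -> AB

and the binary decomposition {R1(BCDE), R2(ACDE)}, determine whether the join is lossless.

Common attributes: R1 ∩ R2 = {CDE}.
Closure of {CDE}: C → AE applies, adding A; E → AB applies, adding B. So (CDE)⁺ = {ABCDE}.
This closure contains every attribute of R1, so R1 ∩ R2 → R1. The join is lossless.

Yes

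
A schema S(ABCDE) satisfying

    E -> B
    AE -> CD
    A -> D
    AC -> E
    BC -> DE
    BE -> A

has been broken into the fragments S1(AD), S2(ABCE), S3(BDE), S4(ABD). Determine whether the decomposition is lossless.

Chase test. Columns are ABCDE; row i has aⱼ where attribute j ∈ Si, else bᵢⱼ.
Initial tableau (one row per fragment):
  row 1: a1 b12 b13 a4 b15
  row 2: a1 a2 a3 b24 a5
  row 3: b31 a2 b33 a4 a5
  row 4: a1 a2 b43 a4 b45
Rows 1 and 2 agree on A; apply A→D and equate their D entries.
Rows 2 and 3 agree on BE; apply BE→A and equate their A entries.
Rows 2 and 3 agree on AE; apply AE→CD and equate their CD entries.
Row 2 is now all distinguished symbols — the join is lossless.

Yes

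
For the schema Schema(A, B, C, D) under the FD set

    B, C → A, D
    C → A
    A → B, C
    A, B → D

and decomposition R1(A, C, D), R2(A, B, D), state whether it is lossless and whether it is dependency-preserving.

lossless and dependency-preserving

Lossless test: (A, D)⁺ = {A, B, C, D}, which contains all of one fragment — lossless.
Dependency preservation: B, C → A, D; A → B, C are not contained in any single fragment, but the restricted closure of each left-hand side across the fragments still reaches the right-hand side; the remaining FDs each lie inside some fragment. All dependencies are preserved.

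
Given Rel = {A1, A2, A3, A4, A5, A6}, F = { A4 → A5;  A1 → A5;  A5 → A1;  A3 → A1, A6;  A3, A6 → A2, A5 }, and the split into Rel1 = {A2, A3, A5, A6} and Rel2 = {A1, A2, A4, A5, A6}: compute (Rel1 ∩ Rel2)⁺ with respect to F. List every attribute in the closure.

Rel1 ∩ Rel2 = {A2, A5, A6}.
A5 → A1 applies, adding A1
Closure: {A1, A2, A5, A6}.

A1, A2, A5, A6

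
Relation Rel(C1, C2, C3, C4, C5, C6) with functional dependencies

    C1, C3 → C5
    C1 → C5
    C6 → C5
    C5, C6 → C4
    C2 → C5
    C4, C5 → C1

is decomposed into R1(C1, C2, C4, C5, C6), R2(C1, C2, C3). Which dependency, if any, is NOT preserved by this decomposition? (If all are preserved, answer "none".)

C1, C3 → C5: restricted closure across fragments reaches C5.
C1 → C5 lies within R1.
C6 → C5 lies within R1.
C5, C6 → C4 lies within R1.
C2 → C5 lies within R1.
C4, C5 → C1 lies within R1.
Every dependency is enforceable on the fragments, so the decomposition is dependency-preserving.

none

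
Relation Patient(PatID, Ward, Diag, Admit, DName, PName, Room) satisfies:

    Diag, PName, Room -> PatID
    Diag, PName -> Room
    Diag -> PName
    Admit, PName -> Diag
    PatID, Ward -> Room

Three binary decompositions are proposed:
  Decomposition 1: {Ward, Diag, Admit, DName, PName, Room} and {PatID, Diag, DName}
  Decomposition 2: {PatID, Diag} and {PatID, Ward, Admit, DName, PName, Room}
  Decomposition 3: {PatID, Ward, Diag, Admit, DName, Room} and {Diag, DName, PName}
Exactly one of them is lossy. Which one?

Decomposition 1: common = {Diag, DName}, closure = {PatID, Diag, DName, PName, Room} → lossless.
Decomposition 2: common = {PatID}, closure = {PatID} → lossy.
Decomposition 3: common = {Diag, DName}, closure = {PatID, Diag, DName, PName, Room} → lossless.

Decomposition 2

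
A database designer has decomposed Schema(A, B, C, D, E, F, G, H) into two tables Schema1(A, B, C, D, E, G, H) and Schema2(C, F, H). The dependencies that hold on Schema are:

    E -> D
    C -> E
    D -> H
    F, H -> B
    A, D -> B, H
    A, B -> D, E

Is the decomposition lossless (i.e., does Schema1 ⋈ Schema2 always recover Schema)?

Common attributes: Schema1 ∩ Schema2 = {C, H}.
Closure of {C, H}: C → E applies, adding E; E → D applies, adding D. So (C, H)⁺ = {C, D, E, H}.
The closure contains neither all of Schema1 = {A, B, C, D, E, G, H} nor all of Schema2 = {C, F, H}, so the common attributes are not a superkey of either fragment. The join is lossy.

No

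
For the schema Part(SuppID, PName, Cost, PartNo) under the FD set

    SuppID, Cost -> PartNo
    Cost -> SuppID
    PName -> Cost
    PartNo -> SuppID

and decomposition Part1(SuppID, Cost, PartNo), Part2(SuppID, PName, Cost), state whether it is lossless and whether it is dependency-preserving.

lossless and dependency-preserving

Lossless test: (SuppID, Cost)⁺ = {SuppID, Cost, PartNo}, which contains all of one fragment — lossless.
Dependency preservation: every FD's attributes lie within a single fragment, so each can be enforced locally — preserved.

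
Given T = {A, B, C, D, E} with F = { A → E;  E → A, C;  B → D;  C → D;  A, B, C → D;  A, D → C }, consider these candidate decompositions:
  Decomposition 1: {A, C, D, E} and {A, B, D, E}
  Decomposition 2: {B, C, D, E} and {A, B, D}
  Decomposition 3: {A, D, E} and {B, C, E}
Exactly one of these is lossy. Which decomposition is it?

Decomposition 1: common = {A, D, E}, closure = {A, C, D, E} → lossless.
Decomposition 2: common = {B, D}, closure = {B, D} → lossy.
Decomposition 3: common = {E}, closure = {A, C, D, E} → lossless.

Decomposition 2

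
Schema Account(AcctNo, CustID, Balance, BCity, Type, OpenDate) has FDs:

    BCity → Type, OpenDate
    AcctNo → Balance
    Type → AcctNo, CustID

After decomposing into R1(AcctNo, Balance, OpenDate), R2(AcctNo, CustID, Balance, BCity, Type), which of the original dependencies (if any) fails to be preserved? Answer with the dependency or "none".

BCity → Type, OpenDate

Check BCity → Type, OpenDate: no single fragment contains all of {BCity, Type, OpenDate}, and the restricted closure of {BCity} across the fragments never reaches {Type, OpenDate}.
AcctNo → Balance is preserved.
Type → AcctNo, CustID is preserved.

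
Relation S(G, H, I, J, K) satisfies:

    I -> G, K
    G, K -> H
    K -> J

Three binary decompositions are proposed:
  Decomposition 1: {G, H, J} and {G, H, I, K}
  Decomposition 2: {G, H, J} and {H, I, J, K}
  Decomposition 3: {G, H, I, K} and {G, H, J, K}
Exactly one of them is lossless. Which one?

Decomposition 3

Decomposition 1: common = {G, H}, closure = {G, H} → lossy.
Decomposition 2: common = {H, J}, closure = {H, J} → lossy.
Decomposition 3: common = {G, H, K}, closure = {G, H, J, K} → lossless.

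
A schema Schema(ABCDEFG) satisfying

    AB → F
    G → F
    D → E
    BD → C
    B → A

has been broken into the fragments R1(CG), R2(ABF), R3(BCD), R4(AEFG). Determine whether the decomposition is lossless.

No

Chase test. Columns are ABCDEFG; row i has aⱼ where attribute j ∈ Ri, else bᵢⱼ.
Initial tableau (one row per fragment):
  row 1: b11 b12 a3 b14 b15 b16 a7
  row 2: a1 a2 b23 b24 b25 a6 b27
  row 3: b31 a2 a3 a4 b35 b36 b37
  row 4: a1 b42 b43 b44 a5 a6 a7
Rows 1 and 4 agree on G; apply G→F and equate their F entries.
Rows 2 and 3 agree on B; apply B→A and equate their A entries.
Rows 2 and 3 agree on AB; apply AB→F and equate their F entries.
No row becomes fully distinguished — the join is lossy.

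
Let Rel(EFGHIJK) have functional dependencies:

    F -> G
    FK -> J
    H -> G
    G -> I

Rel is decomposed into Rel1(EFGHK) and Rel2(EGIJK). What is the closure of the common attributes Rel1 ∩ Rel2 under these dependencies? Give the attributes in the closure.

EGIK

Rel1 ∩ Rel2 = {EGK}.
G → I applies, adding I
Closure: {EGIK}.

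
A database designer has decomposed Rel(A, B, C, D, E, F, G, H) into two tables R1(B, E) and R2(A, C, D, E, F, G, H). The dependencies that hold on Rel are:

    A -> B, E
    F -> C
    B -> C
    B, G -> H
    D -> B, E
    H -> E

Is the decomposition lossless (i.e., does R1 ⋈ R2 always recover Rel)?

No

Common attributes: R1 ∩ R2 = {E}.
No dependency enlarges {E}, so (E)⁺ = {E}.
The closure contains neither all of R1 = {B, E} nor all of R2 = {A, C, D, E, F, G, H}, so the common attributes are not a superkey of either fragment. The join is lossy.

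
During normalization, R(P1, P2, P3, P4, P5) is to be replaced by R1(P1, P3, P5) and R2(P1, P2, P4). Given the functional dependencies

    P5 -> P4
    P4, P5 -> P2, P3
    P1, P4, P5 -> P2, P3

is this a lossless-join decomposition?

Common attributes: R1 ∩ R2 = {P1}.
No dependency enlarges {P1}, so (P1)⁺ = {P1}.
The closure contains neither all of R1 = {P1, P3, P5} nor all of R2 = {P1, P2, P4}, so the common attributes are not a superkey of either fragment. The join is lossy.

No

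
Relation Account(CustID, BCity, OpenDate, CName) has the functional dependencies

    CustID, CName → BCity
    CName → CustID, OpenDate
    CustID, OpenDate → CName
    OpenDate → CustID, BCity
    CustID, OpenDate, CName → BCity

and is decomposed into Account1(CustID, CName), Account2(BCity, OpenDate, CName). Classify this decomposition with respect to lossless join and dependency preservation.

Lossless test: (CName)⁺ = {CustID, BCity, OpenDate, CName}, which contains all of one fragment — lossless.
Dependency preservation: CustID, CName → BCity; CName → CustID, OpenDate; CustID, OpenDate → CName; OpenDate → CustID, BCity; CustID, OpenDate, CName → BCity are not contained in any single fragment, but the restricted closure of each left-hand side across the fragments still reaches the right-hand side; the remaining FDs each lie inside some fragment. All dependencies are preserved.

lossless and dependency-preserving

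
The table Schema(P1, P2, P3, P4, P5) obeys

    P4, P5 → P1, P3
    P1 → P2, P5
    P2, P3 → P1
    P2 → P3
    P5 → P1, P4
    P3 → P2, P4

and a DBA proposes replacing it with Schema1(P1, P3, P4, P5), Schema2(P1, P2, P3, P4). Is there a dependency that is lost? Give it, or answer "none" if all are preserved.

none

P4, P5 → P1, P3 lies within Schema1.
P1 → P2, P5: restricted closure across fragments reaches P2, P5.
P2, P3 → P1 lies within Schema2.
P2 → P3 lies within Schema2.
P5 → P1, P4 lies within Schema1.
P3 → P2, P4 lies within Schema2.
Every dependency is enforceable on the fragments, so the decomposition is dependency-preserving.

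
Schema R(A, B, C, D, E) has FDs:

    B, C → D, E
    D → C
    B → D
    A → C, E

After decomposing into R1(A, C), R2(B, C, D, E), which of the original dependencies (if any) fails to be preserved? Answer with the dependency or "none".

Check A → C, E: no single fragment contains all of {A, C, E}, and the restricted closure of {A} across the fragments never reaches {C, E}.
B, C → D, E is preserved.
D → C is preserved.
B → D is preserved.

A → C, E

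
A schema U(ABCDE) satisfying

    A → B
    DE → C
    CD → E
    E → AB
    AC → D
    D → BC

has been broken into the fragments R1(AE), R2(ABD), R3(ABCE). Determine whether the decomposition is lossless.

Chase test. Columns are ABCDE; row i has aⱼ where attribute j ∈ Ri, else bᵢⱼ.
Initial tableau (one row per fragment):
  row 1: a1 b12 b13 b14 a5
  row 2: a1 a2 b23 a4 b25
  row 3: a1 a2 a3 b34 a5
Rows 1 and 2 agree on A; apply A→B and equate their B entries.
No row becomes fully distinguished — the join is lossy.

No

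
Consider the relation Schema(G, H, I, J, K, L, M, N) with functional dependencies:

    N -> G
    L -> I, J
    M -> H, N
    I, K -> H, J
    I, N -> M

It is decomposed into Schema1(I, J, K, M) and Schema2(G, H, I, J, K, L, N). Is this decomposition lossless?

Common attributes: Schema1 ∩ Schema2 = {I, J, K}.
Closure of {I, J, K}: I, K → H, J applies, adding H. So (I, J, K)⁺ = {H, I, J, K}.
The closure contains neither all of Schema1 = {I, J, K, M} nor all of Schema2 = {G, H, I, J, K, L, N}, so the common attributes are not a superkey of either fragment. The join is lossy.

No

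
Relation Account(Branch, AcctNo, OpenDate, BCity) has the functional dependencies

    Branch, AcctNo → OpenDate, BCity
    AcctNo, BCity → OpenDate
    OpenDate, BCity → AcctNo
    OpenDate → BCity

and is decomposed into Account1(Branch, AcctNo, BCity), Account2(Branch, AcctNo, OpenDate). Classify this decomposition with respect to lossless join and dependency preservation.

lossless but not dependency-preserving

Lossless test: (Branch, AcctNo)⁺ = {Branch, AcctNo, OpenDate, BCity}, which contains all of one fragment — lossless.
Dependency preservation: the restricted closure of {AcctNo, BCity} across the fragments never reaches {OpenDate}, so AcctNo, BCity → OpenDate cannot be enforced without a join — not preserved.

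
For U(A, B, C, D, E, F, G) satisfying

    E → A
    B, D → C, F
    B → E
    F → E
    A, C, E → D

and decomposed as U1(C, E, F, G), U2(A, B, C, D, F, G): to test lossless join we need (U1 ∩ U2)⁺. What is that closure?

U1 ∩ U2 = {C, F, G}.
F → E applies, adding E
E → A applies, adding A
A, C, E → D applies, adding D
Closure: {A, C, D, E, F, G}.

A, C, D, E, F, G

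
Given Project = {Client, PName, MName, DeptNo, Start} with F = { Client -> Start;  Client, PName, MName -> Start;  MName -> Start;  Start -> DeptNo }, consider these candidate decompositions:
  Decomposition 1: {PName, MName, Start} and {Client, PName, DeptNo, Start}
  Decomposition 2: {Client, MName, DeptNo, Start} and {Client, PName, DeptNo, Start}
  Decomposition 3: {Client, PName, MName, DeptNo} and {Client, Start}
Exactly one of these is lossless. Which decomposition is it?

Decomposition 3

Decomposition 1: common = {PName, Start}, closure = {PName, DeptNo, Start} → lossy.
Decomposition 2: common = {Client, DeptNo, Start}, closure = {Client, DeptNo, Start} → lossy.
Decomposition 3: common = {Client}, closure = {Client, DeptNo, Start} → lossless.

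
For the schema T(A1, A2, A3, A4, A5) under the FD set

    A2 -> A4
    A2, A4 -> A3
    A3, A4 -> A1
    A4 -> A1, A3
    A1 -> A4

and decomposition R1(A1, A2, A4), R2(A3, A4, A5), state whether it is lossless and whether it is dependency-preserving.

lossy but dependency-preserving

Lossless test: (A4)⁺ = {A1, A3, A4}, which is a superkey of neither fragment — lossy.
Dependency preservation: A2, A4 → A3; A3, A4 → A1; A4 → A1, A3 are not contained in any single fragment, but the restricted closure of each left-hand side across the fragments still reaches the right-hand side; the remaining FDs each lie inside some fragment. All dependencies are preserved.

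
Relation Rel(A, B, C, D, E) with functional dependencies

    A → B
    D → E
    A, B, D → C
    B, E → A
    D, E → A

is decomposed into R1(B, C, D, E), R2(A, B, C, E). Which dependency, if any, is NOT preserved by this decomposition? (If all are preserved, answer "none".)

none

A → B lies within R2.
D → E lies within R1.
A, B, D → C: restricted closure across fragments reaches C.
B, E → A lies within R2.
D, E → A: restricted closure across fragments reaches A.
Every dependency is enforceable on the fragments, so the decomposition is dependency-preserving.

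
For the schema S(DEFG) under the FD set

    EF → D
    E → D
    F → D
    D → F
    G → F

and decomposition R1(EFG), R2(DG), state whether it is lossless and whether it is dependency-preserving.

Lossless test: (G)⁺ = {DFG}, which contains all of one fragment — lossless.
Dependency preservation: the restricted closure of {EF} across the fragments never reaches {D}, so EF → D cannot be enforced without a join — not preserved.

lossless but not dependency-preserving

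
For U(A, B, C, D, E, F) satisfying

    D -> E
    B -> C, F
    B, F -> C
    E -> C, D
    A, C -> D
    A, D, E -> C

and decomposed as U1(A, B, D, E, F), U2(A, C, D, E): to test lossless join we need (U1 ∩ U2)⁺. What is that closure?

A, C, D, E

U1 ∩ U2 = {A, D, E}.
E → C, D applies, adding C
Closure: {A, C, D, E}.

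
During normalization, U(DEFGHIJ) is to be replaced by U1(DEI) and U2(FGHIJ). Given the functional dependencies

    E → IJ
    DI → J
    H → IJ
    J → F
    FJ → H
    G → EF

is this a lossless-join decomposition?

Common attributes: U1 ∩ U2 = {I}.
No dependency enlarges {I}, so (I)⁺ = {I}.
The closure contains neither all of U1 = {DEI} nor all of U2 = {FGHIJ}, so the common attributes are not a superkey of either fragment. The join is lossy.

No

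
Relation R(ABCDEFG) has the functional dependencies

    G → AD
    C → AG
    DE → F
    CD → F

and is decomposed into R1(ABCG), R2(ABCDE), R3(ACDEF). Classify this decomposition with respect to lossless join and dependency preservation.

lossless but not dependency-preserving

Lossless test (chase): Rows 1 and 2 agree on C; apply C→AG and equate their AG entries. Rows 1 and 3 agree on C; apply C→AG and equate their AG entries. Rows 2 and 3 agree on DE; apply DE→F and equate their F entries. Rows 1 and 2 agree on G; apply G→AD and equate their AD entries. Rows 1 and 2 agree on CD; apply CD→F and equate their F entries. Row 2 is now all distinguished symbols — the join is lossless.
Dependency preservation: the restricted closure of {G} across the fragments never reaches {AD}, so G → AD cannot be enforced without a join — not preserved.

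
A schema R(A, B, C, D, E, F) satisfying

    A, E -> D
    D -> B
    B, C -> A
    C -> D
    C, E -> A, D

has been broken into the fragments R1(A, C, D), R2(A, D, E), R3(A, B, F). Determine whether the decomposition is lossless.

Chase test. Columns are A, B, C, D, E, F; row i has aⱼ where attribute j ∈ Ri, else bᵢⱼ.
Initial tableau (one row per fragment):
  row 1: a1 b12 a3 a4 b15 b16
  row 2: a1 b22 b23 a4 a5 b26
  row 3: a1 a2 b33 b34 b35 a6
Rows 1 and 2 agree on D; apply D→B and equate their B entries.
No row becomes fully distinguished — the join is lossy.

No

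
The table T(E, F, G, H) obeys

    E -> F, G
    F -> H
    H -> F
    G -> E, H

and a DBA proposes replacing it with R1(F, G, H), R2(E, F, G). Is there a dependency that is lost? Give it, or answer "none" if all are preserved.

E → F, G lies within R2.
F → H lies within R1.
H → F lies within R1.
G → E, H: restricted closure across fragments reaches E, H.
Every dependency is enforceable on the fragments, so the decomposition is dependency-preserving.

none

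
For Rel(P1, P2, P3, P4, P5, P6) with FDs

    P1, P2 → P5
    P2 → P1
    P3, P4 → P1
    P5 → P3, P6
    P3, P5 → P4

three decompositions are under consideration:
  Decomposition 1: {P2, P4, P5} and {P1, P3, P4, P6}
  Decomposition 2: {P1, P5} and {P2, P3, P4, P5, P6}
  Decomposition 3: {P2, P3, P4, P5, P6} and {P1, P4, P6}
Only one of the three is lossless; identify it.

Decomposition 1: common = {P4}, closure = {P4} → lossy.
Decomposition 2: common = {P5}, closure = {P1, P3, P4, P5, P6} → lossless.
Decomposition 3: common = {P4, P6}, closure = {P4, P6} → lossy.

Decomposition 2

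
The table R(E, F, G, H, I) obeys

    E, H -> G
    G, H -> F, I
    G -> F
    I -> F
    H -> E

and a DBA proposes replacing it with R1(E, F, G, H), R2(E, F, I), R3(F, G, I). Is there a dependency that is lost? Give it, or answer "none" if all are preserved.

G, H -> F, I

Check G, H → F, I: no single fragment contains all of {F, G, H, I}, and the restricted closure of {G, H} across the fragments never reaches {F, I}.
E, H → G is preserved.
G → F is preserved.
I → F is preserved.
H → E is preserved.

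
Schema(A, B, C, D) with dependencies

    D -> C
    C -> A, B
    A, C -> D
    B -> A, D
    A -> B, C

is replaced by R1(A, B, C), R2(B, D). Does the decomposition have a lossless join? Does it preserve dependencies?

lossless and dependency-preserving

Lossless test: (B)⁺ = {A, B, C, D}, which contains all of one fragment — lossless.
Dependency preservation: D → C; A, C → D; B → A, D are not contained in any single fragment, but the restricted closure of each left-hand side across the fragments still reaches the right-hand side; the remaining FDs each lie inside some fragment. All dependencies are preserved.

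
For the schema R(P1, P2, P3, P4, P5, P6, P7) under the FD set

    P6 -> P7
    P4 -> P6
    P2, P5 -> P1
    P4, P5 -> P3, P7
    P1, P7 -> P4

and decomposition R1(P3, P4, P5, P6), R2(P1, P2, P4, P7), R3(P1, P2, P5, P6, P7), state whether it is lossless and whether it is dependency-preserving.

lossless and dependency-preserving

Lossless test (chase): Rows 1 and 3 agree on P6; apply P6→P7 and equate their P7 entries. Rows 1 and 2 agree on P4; apply P4→P6 and equate their P6 entries. Rows 2 and 3 agree on P1, P7; apply P1, P7→P4 and equate their P4 entries. Rows 1 and 3 agree on P4, P5; apply P4, P5→P3, P7 and equate their P3, P7 entries. Row 3 is now all distinguished symbols — the join is lossless.
Dependency preservation: P4, P5 → P3, P7 is not contained in any single fragment, but the restricted closure of its left-hand side across the fragments still reaches the right-hand side; the remaining FDs each lie inside some fragment. All dependencies are preserved.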